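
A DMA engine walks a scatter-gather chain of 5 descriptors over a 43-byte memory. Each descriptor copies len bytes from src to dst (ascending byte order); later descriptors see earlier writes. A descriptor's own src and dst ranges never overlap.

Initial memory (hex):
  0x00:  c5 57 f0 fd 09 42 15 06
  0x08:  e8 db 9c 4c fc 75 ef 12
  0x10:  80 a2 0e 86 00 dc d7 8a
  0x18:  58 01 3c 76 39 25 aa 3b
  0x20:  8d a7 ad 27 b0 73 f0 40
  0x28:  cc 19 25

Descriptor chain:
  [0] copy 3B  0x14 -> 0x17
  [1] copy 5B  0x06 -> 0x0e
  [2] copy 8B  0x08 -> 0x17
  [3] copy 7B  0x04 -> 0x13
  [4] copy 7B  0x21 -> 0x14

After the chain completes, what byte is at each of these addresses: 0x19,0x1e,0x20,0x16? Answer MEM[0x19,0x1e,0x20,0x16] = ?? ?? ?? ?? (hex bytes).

#0 dst[0x17+3] := {0x00,0xdc,0xd7}
#1 dst[0x0e+5] := {0x15,0x06,0xe8,0xdb,0x9c}
#2 dst[0x17+8] := {0xe8,0xdb,0x9c,0x4c,0xfc,0x75,0x15,0x06}
#3 dst[0x13+7] := {0x09,0x42,0x15,0x06,0xe8,0xdb,0x9c}
#4 dst[0x14+7] := {0xa7,0xad,0x27,0xb0,0x73,0xf0,0x40}
query mem[0x19]=0xf0, mem[0x1e]=0x06, mem[0x20]=0x8d, mem[0x16]=0x27

MEM[0x19,0x1e,0x20,0x16] = f0 06 8d 27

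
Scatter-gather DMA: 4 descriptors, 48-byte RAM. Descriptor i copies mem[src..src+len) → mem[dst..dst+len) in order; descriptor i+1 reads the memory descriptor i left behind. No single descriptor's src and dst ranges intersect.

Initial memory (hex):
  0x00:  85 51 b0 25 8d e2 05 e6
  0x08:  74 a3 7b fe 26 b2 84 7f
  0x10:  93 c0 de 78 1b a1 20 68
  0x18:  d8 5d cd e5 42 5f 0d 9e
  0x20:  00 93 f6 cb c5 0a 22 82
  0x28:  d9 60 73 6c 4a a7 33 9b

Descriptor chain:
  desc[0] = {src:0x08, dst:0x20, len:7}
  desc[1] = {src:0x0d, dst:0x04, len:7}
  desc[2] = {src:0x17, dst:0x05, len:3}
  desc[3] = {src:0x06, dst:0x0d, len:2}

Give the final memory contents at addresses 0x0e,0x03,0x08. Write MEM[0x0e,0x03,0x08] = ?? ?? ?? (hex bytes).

MEM[0x0e,0x03,0x08] = 5d 25 c0

#0 dst[0x20+7] := {0x74,0xa3,0x7b,0xfe,0x26,0xb2,0x84}
#1 dst[0x04+7] := {0xb2,0x84,0x7f,0x93,0xc0,0xde,0x78}
#2 dst[0x05+3] := {0x68,0xd8,0x5d}
#3 dst[0x0d+2] := {0xd8,0x5d}
query mem[0x0e]=0x5d, mem[0x03]=0x25, mem[0x08]=0xc0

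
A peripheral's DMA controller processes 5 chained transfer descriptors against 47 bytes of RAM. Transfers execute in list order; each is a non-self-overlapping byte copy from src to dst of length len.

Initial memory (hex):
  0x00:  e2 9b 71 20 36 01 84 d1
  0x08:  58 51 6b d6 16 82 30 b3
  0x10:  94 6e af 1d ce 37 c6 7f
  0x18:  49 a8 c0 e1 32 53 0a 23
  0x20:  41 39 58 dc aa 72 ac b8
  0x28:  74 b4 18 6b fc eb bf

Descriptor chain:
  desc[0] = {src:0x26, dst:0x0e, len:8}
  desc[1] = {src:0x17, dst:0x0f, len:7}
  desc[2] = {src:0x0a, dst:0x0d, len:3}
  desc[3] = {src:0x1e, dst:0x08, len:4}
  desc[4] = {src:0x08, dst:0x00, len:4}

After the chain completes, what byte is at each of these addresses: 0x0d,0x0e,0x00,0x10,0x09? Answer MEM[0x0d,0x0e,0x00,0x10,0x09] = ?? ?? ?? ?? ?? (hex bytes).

D0: mem[0x0e..0x15] <- [ac b8 74 b4 18 6b fc eb]
D1: mem[0x0f..0x15] <- [7f 49 a8 c0 e1 32 53]
D2: mem[0x0d..0x0f] <- [6b d6 16]
D3: mem[0x08..0x0b] <- [0a 23 41 39]
D4: mem[0x00..0x03] <- [0a 23 41 39]
query mem[0x0d]=0x6b, mem[0x0e]=0xd6, mem[0x00]=0x0a, mem[0x10]=0x49, mem[0x09]=0x23

MEM[0x0d,0x0e,0x00,0x10,0x09] = 6b d6 0a 49 23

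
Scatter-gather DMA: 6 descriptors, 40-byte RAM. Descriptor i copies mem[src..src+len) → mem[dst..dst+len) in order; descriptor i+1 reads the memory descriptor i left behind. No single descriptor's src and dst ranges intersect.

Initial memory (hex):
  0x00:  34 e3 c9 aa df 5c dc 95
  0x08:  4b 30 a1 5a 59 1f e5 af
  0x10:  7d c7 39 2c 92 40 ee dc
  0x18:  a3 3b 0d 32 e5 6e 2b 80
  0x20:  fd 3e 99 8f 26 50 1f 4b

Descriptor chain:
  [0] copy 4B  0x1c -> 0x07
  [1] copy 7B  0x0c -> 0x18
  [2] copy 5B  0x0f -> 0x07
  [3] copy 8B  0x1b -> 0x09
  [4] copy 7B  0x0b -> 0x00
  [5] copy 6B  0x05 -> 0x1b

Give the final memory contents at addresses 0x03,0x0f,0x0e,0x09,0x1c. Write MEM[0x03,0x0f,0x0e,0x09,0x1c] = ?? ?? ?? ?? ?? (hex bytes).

MEM[0x03,0x0f,0x0e,0x09,0x1c] = fd 3e fd af c7

  after D0: wrote 4B at 0x07 = e56e2b80
  after D1: wrote 7B at 0x18 = 591fe5af7dc739
  after D2: wrote 5B at 0x07 = af7dc7392c
  after D3: wrote 8B at 0x09 = af7dc73980fd3e99
  after D4: wrote 7B at 0x00 = c73980fd3e99c7
  after D5: wrote 6B at 0x1b = 99c7af7daf7d
query mem[0x03]=0xfd, mem[0x0f]=0x3e, mem[0x0e]=0xfd, mem[0x09]=0xaf, mem[0x1c]=0xc7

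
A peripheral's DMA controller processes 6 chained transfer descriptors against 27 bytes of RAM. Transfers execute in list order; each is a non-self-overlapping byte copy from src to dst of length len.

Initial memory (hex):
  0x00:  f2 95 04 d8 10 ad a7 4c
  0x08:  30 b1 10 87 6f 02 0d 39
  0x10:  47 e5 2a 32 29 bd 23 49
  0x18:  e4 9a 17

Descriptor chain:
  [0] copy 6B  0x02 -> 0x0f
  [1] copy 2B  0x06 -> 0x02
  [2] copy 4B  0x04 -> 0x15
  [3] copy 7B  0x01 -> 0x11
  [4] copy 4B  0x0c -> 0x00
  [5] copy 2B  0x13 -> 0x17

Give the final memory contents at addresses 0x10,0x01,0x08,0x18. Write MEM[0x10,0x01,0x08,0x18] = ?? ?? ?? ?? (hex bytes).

#0 dst[0x0f+6] := {0x04,0xd8,0x10,0xad,0xa7,0x4c}
#1 dst[0x02+2] := {0xa7,0x4c}
#2 dst[0x15+4] := {0x10,0xad,0xa7,0x4c}
#3 dst[0x11+7] := {0x95,0xa7,0x4c,0x10,0xad,0xa7,0x4c}
#4 dst[0x00+4] := {0x6f,0x02,0x0d,0x04}
#5 dst[0x17+2] := {0x4c,0x10}
query mem[0x10]=0xd8, mem[0x01]=0x02, mem[0x08]=0x30, mem[0x18]=0x10

MEM[0x10,0x01,0x08,0x18] = d8 02 30 10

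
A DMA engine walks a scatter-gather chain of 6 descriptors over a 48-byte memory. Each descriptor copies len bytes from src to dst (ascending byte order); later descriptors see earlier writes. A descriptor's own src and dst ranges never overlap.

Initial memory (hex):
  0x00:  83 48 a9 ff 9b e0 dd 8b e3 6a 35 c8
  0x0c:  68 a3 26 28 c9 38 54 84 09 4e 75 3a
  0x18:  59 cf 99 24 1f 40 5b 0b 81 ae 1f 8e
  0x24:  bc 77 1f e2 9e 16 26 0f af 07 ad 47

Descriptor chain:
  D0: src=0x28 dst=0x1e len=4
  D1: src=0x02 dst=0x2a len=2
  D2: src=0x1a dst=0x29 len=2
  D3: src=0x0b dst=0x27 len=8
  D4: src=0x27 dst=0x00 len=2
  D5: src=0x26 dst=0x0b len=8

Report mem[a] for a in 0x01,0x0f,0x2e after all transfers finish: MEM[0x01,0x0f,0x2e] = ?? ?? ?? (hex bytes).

D0: mem[0x1e..0x21] <- [9e 16 26 0f]
D1: mem[0x2a..0x2b] <- [a9 ff]
D2: mem[0x29..0x2a] <- [99 24]
D3: mem[0x27..0x2e] <- [c8 68 a3 26 28 c9 38 54]
D4: mem[0x00..0x01] <- [c8 68]
D5: mem[0x0b..0x12] <- [1f c8 68 a3 26 28 c9 38]
query mem[0x01]=0x68, mem[0x0f]=0x26, mem[0x2e]=0x54

MEM[0x01,0x0f,0x2e] = 68 26 54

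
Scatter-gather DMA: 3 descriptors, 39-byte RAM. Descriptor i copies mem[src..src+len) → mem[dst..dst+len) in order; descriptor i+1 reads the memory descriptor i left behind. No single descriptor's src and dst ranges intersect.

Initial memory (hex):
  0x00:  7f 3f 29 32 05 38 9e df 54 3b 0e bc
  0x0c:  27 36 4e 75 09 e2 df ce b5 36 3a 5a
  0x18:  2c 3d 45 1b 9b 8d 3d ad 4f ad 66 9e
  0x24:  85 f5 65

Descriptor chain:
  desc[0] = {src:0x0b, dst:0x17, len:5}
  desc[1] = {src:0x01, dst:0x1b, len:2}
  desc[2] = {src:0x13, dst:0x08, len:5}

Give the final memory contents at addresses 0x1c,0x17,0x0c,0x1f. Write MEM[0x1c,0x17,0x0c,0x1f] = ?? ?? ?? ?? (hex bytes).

MEM[0x1c,0x17,0x0c,0x1f] = 29 bc bc ad

  after D0: wrote 5B at 0x17 = bc27364e75
  after D1: wrote 2B at 0x1b = 3f29
  after D2: wrote 5B at 0x08 = ceb5363abc
query mem[0x1c]=0x29, mem[0x17]=0xbc, mem[0x0c]=0xbc, mem[0x1f]=0xad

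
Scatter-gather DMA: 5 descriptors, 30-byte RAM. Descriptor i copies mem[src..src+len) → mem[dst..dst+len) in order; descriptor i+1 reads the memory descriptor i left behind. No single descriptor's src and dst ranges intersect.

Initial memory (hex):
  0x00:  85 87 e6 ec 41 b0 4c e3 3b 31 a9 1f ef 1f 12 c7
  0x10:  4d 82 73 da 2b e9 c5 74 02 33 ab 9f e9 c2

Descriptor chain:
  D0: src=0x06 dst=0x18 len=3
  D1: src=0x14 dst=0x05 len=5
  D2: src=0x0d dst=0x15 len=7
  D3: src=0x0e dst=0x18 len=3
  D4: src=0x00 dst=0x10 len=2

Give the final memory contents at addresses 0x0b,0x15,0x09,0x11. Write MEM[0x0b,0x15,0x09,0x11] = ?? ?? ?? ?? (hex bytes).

D0: mem[0x18..0x1a] <- [4c e3 3b]
D1: mem[0x05..0x09] <- [2b e9 c5 74 4c]
D2: mem[0x15..0x1b] <- [1f 12 c7 4d 82 73 da]
D3: mem[0x18..0x1a] <- [12 c7 4d]
D4: mem[0x10..0x11] <- [85 87]
query mem[0x0b]=0x1f, mem[0x15]=0x1f, mem[0x09]=0x4c, mem[0x11]=0x87

MEM[0x0b,0x15,0x09,0x11] = 1f 1f 4c 87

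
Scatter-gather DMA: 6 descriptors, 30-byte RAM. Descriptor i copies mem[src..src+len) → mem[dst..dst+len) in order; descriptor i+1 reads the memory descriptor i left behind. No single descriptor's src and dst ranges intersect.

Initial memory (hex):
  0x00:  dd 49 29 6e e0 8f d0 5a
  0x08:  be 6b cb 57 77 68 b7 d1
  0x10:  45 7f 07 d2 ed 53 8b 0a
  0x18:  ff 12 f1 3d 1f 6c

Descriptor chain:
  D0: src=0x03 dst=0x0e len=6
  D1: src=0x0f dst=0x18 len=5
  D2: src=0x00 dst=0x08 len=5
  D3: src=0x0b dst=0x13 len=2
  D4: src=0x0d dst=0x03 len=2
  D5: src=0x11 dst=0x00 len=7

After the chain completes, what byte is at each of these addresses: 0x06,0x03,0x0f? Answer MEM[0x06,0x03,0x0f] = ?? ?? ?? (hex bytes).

#0 dst[0x0e+6] := {0x6e,0xe0,0x8f,0xd0,0x5a,0xbe}
#1 dst[0x18+5] := {0xe0,0x8f,0xd0,0x5a,0xbe}
#2 dst[0x08+5] := {0xdd,0x49,0x29,0x6e,0xe0}
#3 dst[0x13+2] := {0x6e,0xe0}
#4 dst[0x03+2] := {0x68,0x6e}
#5 dst[0x00+7] := {0xd0,0x5a,0x6e,0xe0,0x53,0x8b,0x0a}
query mem[0x06]=0x0a, mem[0x03]=0xe0, mem[0x0f]=0xe0

MEM[0x06,0x03,0x0f] = 0a e0 e0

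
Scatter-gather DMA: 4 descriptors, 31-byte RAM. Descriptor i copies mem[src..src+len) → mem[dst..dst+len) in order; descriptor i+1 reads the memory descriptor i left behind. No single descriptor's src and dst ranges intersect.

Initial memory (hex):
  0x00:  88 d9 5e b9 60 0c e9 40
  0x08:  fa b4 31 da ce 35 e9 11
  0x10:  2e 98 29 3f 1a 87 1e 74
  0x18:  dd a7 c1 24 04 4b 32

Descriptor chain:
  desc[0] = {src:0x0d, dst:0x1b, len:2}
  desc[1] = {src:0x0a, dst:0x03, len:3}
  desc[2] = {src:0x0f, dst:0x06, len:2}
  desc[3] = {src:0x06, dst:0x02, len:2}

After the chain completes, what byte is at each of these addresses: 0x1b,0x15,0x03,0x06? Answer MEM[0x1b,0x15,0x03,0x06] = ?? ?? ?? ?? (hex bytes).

  after D0: wrote 2B at 0x1b = 35e9
  after D1: wrote 3B at 0x03 = 31dace
  after D2: wrote 2B at 0x06 = 112e
  after D3: wrote 2B at 0x02 = 112e
query mem[0x1b]=0x35, mem[0x15]=0x87, mem[0x03]=0x2e, mem[0x06]=0x11

MEM[0x1b,0x15,0x03,0x06] = 35 87 2e 11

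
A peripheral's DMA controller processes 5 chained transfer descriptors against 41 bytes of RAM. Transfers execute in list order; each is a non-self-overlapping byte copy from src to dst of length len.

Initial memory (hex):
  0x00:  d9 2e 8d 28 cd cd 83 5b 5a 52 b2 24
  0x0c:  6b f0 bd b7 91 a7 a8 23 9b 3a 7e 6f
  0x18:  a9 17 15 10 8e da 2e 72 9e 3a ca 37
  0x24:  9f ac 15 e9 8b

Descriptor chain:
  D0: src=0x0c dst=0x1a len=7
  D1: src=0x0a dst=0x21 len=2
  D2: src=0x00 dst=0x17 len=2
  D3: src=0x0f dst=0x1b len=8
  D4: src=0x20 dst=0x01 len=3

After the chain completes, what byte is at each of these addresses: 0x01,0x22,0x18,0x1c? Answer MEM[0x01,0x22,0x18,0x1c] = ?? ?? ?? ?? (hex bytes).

  after D0: wrote 7B at 0x1a = 6bf0bdb791a7a8
  after D1: wrote 2B at 0x21 = b224
  after D2: wrote 2B at 0x17 = d92e
  after D3: wrote 8B at 0x1b = b791a7a8239b3a7e
  after D4: wrote 3B at 0x01 = 9b3a7e
query mem[0x01]=0x9b, mem[0x22]=0x7e, mem[0x18]=0x2e, mem[0x1c]=0x91

MEM[0x01,0x22,0x18,0x1c] = 9b 7e 2e 91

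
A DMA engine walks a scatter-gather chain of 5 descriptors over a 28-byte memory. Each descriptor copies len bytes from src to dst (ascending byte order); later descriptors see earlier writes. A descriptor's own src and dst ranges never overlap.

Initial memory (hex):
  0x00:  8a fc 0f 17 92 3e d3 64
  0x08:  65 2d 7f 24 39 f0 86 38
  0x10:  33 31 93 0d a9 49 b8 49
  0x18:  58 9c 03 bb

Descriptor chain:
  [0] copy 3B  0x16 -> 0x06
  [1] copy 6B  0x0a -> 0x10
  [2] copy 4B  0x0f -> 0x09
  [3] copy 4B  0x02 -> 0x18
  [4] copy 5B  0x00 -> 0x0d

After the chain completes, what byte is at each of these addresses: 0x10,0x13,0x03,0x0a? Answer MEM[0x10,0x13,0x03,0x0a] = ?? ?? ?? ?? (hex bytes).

  after D0: wrote 3B at 0x06 = b84958
  after D1: wrote 6B at 0x10 = 7f2439f08638
  after D2: wrote 4B at 0x09 = 387f2439
  after D3: wrote 4B at 0x18 = 0f17923e
  after D4: wrote 5B at 0x0d = 8afc0f1792
query mem[0x10]=0x17, mem[0x13]=0xf0, mem[0x03]=0x17, mem[0x0a]=0x7f

MEM[0x10,0x13,0x03,0x0a] = 17 f0 17 7f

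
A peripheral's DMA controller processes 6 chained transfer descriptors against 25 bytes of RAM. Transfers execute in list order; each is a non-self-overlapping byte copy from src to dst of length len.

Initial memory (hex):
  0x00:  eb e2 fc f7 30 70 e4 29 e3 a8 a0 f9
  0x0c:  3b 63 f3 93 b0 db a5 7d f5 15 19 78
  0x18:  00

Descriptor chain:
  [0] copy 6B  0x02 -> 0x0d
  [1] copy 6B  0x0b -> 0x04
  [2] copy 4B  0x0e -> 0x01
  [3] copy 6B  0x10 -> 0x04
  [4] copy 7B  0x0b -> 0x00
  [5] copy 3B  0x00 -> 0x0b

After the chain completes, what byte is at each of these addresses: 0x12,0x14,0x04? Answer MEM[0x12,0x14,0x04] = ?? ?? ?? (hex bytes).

  after D0: wrote 6B at 0x0d = fcf73070e429
  after D1: wrote 6B at 0x04 = f93bfcf73070
  after D2: wrote 4B at 0x01 = f73070e4
  after D3: wrote 6B at 0x04 = 70e4297df515
  after D4: wrote 7B at 0x00 = f93bfcf73070e4
  after D5: wrote 3B at 0x0b = f93bfc
query mem[0x12]=0x29, mem[0x14]=0xf5, mem[0x04]=0x30

MEM[0x12,0x14,0x04] = 29 f5 30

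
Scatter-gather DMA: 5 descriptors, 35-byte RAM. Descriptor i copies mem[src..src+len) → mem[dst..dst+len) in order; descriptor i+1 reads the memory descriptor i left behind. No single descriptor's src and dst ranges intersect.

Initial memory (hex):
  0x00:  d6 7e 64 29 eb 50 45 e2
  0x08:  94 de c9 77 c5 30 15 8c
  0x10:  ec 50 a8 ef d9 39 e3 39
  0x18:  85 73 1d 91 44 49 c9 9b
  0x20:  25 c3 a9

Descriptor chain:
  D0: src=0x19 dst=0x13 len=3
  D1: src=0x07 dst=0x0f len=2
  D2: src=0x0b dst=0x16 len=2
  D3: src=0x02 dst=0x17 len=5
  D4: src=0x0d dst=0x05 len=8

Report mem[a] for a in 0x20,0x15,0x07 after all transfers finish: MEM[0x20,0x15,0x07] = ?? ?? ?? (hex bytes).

#0 dst[0x13+3] := {0x73,0x1d,0x91}
#1 dst[0x0f+2] := {0xe2,0x94}
#2 dst[0x16+2] := {0x77,0xc5}
#3 dst[0x17+5] := {0x64,0x29,0xeb,0x50,0x45}
#4 dst[0x05+8] := {0x30,0x15,0xe2,0x94,0x50,0xa8,0x73,0x1d}
query mem[0x20]=0x25, mem[0x15]=0x91, mem[0x07]=0xe2

MEM[0x20,0x15,0x07] = 25 91 e2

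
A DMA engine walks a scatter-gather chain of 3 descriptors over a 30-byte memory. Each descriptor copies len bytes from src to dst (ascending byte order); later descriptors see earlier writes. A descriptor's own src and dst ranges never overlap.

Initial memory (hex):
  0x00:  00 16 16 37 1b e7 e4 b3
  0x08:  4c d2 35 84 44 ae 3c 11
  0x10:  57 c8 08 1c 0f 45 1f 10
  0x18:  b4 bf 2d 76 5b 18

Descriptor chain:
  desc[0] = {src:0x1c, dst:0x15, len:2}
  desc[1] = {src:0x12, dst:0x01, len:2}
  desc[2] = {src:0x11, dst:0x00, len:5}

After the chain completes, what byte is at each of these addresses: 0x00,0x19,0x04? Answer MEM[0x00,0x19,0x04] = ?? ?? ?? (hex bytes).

[0] 0x1c->0x15 len=2 : 5b 18
[1] 0x12->0x01 len=2 : 08 1c
[2] 0x11->0x00 len=5 : c8 08 1c 0f 5b
query mem[0x00]=0xc8, mem[0x19]=0xbf, mem[0x04]=0x5b

MEM[0x00,0x19,0x04] = c8 bf 5b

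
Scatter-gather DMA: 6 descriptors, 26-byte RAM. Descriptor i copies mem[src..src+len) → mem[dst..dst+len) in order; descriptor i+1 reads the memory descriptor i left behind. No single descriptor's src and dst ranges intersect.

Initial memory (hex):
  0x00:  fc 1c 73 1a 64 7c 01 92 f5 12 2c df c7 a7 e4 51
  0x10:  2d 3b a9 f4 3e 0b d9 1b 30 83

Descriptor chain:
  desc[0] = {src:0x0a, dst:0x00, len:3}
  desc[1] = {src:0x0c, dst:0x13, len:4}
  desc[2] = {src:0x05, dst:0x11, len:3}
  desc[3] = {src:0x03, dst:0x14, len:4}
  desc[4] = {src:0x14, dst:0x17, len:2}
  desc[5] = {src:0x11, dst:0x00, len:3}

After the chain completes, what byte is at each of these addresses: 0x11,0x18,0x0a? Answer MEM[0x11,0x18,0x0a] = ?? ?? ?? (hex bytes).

MEM[0x11,0x18,0x0a] = 7c 64 2c

#0 dst[0x00+3] := {0x2c,0xdf,0xc7}
#1 dst[0x13+4] := {0xc7,0xa7,0xe4,0x51}
#2 dst[0x11+3] := {0x7c,0x01,0x92}
#3 dst[0x14+4] := {0x1a,0x64,0x7c,0x01}
#4 dst[0x17+2] := {0x1a,0x64}
#5 dst[0x00+3] := {0x7c,0x01,0x92}
query mem[0x11]=0x7c, mem[0x18]=0x64, mem[0x0a]=0x2c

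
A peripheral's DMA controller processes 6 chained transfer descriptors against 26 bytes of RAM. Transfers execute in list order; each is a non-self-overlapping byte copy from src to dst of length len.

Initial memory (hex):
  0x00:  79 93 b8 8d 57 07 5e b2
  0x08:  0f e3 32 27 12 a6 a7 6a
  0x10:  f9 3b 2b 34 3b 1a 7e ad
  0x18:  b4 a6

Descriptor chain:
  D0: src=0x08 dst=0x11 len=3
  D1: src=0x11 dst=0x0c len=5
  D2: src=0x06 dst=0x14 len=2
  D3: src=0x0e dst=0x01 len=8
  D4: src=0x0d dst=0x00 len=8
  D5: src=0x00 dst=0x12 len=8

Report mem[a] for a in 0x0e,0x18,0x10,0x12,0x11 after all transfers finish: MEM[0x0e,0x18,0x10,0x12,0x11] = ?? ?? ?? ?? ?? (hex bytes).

MEM[0x0e,0x18,0x10,0x12,0x11] = 32 32 1a e3 0f

  after D0: wrote 3B at 0x11 = 0fe332
  after D1: wrote 5B at 0x0c = 0fe3323b1a
  after D2: wrote 2B at 0x14 = 5eb2
  after D3: wrote 8B at 0x01 = 323b1a0fe3325eb2
  after D4: wrote 8B at 0x00 = e3323b1a0fe3325e
  after D5: wrote 8B at 0x12 = e3323b1a0fe3325e
query mem[0x0e]=0x32, mem[0x18]=0x32, mem[0x10]=0x1a, mem[0x12]=0xe3, mem[0x11]=0x0f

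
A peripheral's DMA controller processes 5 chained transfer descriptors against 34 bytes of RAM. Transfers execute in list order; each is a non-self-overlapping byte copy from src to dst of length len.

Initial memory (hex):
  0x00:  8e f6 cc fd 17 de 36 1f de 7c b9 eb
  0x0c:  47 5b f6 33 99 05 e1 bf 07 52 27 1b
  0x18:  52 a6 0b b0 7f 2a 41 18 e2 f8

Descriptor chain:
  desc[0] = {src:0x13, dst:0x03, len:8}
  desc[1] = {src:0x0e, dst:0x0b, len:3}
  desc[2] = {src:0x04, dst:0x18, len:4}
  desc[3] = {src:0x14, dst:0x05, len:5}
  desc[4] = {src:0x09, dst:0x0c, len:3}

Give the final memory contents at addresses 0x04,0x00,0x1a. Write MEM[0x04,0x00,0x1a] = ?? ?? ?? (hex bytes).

MEM[0x04,0x00,0x1a] = 07 8e 27

[0] 0x13->0x03 len=8 : bf 07 52 27 1b 52 a6 0b
[1] 0x0e->0x0b len=3 : f6 33 99
[2] 0x04->0x18 len=4 : 07 52 27 1b
[3] 0x14->0x05 len=5 : 07 52 27 1b 07
[4] 0x09->0x0c len=3 : 07 0b f6
query mem[0x04]=0x07, mem[0x00]=0x8e, mem[0x1a]=0x27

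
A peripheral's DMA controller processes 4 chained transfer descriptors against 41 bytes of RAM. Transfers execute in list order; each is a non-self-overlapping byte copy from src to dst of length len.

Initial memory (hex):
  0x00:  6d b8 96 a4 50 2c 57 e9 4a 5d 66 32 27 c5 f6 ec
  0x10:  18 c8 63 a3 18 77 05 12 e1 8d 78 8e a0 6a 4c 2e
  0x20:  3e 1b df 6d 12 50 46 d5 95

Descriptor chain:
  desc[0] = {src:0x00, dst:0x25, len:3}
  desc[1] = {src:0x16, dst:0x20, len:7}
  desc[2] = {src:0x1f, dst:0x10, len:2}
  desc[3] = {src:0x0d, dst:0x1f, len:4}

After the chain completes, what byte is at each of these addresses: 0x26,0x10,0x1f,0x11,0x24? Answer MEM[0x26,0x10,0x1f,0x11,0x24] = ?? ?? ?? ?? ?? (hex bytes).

[0] 0x00->0x25 len=3 : 6d b8 96
[1] 0x16->0x20 len=7 : 05 12 e1 8d 78 8e a0
[2] 0x1f->0x10 len=2 : 2e 05
[3] 0x0d->0x1f len=4 : c5 f6 ec 2e
query mem[0x26]=0xa0, mem[0x10]=0x2e, mem[0x1f]=0xc5, mem[0x11]=0x05, mem[0x24]=0x78

MEM[0x26,0x10,0x1f,0x11,0x24] = a0 2e c5 05 78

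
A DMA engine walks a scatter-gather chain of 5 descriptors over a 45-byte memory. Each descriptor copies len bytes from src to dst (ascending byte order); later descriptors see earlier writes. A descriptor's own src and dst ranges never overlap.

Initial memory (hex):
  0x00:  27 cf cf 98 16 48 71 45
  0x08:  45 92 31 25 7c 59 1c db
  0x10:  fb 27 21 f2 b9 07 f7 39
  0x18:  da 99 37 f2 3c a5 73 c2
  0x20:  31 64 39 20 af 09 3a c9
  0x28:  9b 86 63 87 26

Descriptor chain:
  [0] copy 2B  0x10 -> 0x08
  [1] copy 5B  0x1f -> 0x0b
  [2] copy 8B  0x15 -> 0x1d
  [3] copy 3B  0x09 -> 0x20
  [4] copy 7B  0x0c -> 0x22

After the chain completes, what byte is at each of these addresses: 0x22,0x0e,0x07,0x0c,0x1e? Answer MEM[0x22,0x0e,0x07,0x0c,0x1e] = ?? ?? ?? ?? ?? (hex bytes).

D0: mem[0x08..0x09] <- [fb 27]
D1: mem[0x0b..0x0f] <- [c2 31 64 39 20]
D2: mem[0x1d..0x24] <- [07 f7 39 da 99 37 f2 3c]
D3: mem[0x20..0x22] <- [27 31 c2]
D4: mem[0x22..0x28] <- [31 64 39 20 fb 27 21]
query mem[0x22]=0x31, mem[0x0e]=0x39, mem[0x07]=0x45, mem[0x0c]=0x31, mem[0x1e]=0xf7

MEM[0x22,0x0e,0x07,0x0c,0x1e] = 31 39 45 31 f7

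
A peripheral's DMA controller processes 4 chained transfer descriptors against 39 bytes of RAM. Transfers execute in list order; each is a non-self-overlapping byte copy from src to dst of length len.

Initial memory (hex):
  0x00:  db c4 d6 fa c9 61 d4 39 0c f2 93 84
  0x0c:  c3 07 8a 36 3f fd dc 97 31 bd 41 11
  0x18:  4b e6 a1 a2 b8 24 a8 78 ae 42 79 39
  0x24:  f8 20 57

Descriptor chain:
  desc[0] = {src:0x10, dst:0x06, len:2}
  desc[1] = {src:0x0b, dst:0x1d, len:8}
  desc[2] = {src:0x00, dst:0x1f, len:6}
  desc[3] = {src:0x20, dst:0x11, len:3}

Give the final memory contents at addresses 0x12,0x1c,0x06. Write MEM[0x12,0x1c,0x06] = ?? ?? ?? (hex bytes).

MEM[0x12,0x1c,0x06] = d6 b8 3f

#0 dst[0x06+2] := {0x3f,0xfd}
#1 dst[0x1d+8] := {0x84,0xc3,0x07,0x8a,0x36,0x3f,0xfd,0xdc}
#2 dst[0x1f+6] := {0xdb,0xc4,0xd6,0xfa,0xc9,0x61}
#3 dst[0x11+3] := {0xc4,0xd6,0xfa}
query mem[0x12]=0xd6, mem[0x1c]=0xb8, mem[0x06]=0x3f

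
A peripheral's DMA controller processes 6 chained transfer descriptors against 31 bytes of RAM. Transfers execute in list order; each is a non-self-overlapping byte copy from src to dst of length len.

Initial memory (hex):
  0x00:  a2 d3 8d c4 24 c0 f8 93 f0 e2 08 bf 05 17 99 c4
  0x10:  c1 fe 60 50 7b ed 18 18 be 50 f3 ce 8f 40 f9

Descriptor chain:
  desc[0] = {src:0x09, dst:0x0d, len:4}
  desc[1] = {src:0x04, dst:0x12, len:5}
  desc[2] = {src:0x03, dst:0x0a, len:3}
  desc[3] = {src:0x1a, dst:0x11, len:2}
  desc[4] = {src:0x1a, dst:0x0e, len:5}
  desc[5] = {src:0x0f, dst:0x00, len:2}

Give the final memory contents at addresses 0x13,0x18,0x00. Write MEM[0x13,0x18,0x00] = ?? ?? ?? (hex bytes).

MEM[0x13,0x18,0x00] = c0 be ce

D0: mem[0x0d..0x10] <- [e2 08 bf 05]
D1: mem[0x12..0x16] <- [24 c0 f8 93 f0]
D2: mem[0x0a..0x0c] <- [c4 24 c0]
D3: mem[0x11..0x12] <- [f3 ce]
D4: mem[0x0e..0x12] <- [f3 ce 8f 40 f9]
D5: mem[0x00..0x01] <- [ce 8f]
query mem[0x13]=0xc0, mem[0x18]=0xbe, mem[0x00]=0xce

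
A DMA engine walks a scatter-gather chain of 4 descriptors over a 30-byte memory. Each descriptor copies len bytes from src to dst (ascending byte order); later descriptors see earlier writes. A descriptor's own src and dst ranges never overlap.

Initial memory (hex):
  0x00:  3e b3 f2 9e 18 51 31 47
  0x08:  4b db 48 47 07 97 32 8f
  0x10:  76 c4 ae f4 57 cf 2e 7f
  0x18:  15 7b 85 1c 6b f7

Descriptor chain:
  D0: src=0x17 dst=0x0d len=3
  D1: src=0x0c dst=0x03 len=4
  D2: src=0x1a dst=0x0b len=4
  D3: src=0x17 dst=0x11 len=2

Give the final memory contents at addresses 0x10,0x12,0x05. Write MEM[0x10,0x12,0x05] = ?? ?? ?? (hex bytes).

[0] 0x17->0x0d len=3 : 7f 15 7b
[1] 0x0c->0x03 len=4 : 07 7f 15 7b
[2] 0x1a->0x0b len=4 : 85 1c 6b f7
[3] 0x17->0x11 len=2 : 7f 15
query mem[0x10]=0x76, mem[0x12]=0x15, mem[0x05]=0x15

MEM[0x10,0x12,0x05] = 76 15 15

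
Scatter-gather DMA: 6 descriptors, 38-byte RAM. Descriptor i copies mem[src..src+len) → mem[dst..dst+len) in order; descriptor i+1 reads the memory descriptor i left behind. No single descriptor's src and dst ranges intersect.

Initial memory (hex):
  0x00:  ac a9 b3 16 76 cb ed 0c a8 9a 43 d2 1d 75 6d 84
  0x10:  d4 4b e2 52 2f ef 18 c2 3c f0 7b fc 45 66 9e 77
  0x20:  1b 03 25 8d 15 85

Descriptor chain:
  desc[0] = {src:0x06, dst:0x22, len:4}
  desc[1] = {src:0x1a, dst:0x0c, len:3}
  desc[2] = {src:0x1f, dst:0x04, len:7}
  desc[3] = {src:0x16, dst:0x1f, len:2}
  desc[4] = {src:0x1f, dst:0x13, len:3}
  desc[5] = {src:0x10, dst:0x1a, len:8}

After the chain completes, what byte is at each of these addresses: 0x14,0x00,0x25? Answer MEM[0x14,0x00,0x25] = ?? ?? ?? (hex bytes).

MEM[0x14,0x00,0x25] = c2 ac 9a

#0 dst[0x22+4] := {0xed,0x0c,0xa8,0x9a}
#1 dst[0x0c+3] := {0x7b,0xfc,0x45}
#2 dst[0x04+7] := {0x77,0x1b,0x03,0xed,0x0c,0xa8,0x9a}
#3 dst[0x1f+2] := {0x18,0xc2}
#4 dst[0x13+3] := {0x18,0xc2,0x03}
#5 dst[0x1a+8] := {0xd4,0x4b,0xe2,0x18,0xc2,0x03,0x18,0xc2}
query mem[0x14]=0xc2, mem[0x00]=0xac, mem[0x25]=0x9a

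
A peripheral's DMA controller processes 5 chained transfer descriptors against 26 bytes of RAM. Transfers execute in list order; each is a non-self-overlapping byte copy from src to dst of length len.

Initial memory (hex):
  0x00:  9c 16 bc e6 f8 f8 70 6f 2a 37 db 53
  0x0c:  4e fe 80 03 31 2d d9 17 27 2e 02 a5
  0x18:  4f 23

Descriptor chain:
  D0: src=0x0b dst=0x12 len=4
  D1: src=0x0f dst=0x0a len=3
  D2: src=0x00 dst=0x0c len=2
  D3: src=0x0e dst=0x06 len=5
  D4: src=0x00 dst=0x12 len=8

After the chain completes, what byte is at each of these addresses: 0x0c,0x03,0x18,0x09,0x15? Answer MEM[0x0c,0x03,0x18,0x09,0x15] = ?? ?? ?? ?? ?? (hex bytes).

MEM[0x0c,0x03,0x18,0x09,0x15] = 9c e6 80 2d e6

#0 dst[0x12+4] := {0x53,0x4e,0xfe,0x80}
#1 dst[0x0a+3] := {0x03,0x31,0x2d}
#2 dst[0x0c+2] := {0x9c,0x16}
#3 dst[0x06+5] := {0x80,0x03,0x31,0x2d,0x53}
#4 dst[0x12+8] := {0x9c,0x16,0xbc,0xe6,0xf8,0xf8,0x80,0x03}
query mem[0x0c]=0x9c, mem[0x03]=0xe6, mem[0x18]=0x80, mem[0x09]=0x2d, mem[0x15]=0xe6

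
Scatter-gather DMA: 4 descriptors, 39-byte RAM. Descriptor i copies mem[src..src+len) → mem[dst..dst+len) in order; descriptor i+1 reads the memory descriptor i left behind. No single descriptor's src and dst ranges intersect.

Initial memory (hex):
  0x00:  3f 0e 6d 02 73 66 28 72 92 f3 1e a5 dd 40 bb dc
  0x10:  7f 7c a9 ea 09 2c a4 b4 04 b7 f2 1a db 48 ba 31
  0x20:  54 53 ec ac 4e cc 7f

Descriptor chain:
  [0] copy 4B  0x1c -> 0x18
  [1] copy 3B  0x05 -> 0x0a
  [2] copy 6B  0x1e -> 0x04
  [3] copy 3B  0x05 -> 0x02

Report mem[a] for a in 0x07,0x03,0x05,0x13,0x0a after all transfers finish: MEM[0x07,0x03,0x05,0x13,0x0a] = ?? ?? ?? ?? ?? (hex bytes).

  after D0: wrote 4B at 0x18 = db48ba31
  after D1: wrote 3B at 0x0a = 662872
  after D2: wrote 6B at 0x04 = ba315453ecac
  after D3: wrote 3B at 0x02 = 315453
query mem[0x07]=0x53, mem[0x03]=0x54, mem[0x05]=0x31, mem[0x13]=0xea, mem[0x0a]=0x66

MEM[0x07,0x03,0x05,0x13,0x0a] = 53 54 31 ea 66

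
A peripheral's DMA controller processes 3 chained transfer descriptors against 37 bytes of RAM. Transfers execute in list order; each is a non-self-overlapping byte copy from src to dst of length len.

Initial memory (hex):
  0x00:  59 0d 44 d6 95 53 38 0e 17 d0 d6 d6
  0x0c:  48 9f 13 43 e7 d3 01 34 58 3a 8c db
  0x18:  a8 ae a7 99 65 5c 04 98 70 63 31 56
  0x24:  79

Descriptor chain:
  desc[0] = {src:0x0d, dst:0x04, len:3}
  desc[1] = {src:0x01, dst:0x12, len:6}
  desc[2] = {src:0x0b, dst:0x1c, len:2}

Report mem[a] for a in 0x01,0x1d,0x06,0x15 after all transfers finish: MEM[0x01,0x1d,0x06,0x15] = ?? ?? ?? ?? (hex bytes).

MEM[0x01,0x1d,0x06,0x15] = 0d 48 43 9f

[0] 0x0d->0x04 len=3 : 9f 13 43
[1] 0x01->0x12 len=6 : 0d 44 d6 9f 13 43
[2] 0x0b->0x1c len=2 : d6 48
query mem[0x01]=0x0d, mem[0x1d]=0x48, mem[0x06]=0x43, mem[0x15]=0x9f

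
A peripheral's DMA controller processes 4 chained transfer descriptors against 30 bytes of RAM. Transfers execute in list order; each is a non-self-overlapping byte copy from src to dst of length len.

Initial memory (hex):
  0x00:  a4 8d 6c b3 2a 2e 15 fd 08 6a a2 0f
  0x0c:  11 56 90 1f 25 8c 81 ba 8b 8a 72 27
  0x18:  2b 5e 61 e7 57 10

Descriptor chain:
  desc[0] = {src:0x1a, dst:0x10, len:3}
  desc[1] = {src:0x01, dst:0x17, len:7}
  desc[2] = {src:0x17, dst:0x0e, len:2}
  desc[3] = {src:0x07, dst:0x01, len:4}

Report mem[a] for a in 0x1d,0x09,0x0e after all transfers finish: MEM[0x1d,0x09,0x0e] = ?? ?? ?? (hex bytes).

MEM[0x1d,0x09,0x0e] = fd 6a 8d

[0] 0x1a->0x10 len=3 : 61 e7 57
[1] 0x01->0x17 len=7 : 8d 6c b3 2a 2e 15 fd
[2] 0x17->0x0e len=2 : 8d 6c
[3] 0x07->0x01 len=4 : fd 08 6a a2
query mem[0x1d]=0xfd, mem[0x09]=0x6a, mem[0x0e]=0x8d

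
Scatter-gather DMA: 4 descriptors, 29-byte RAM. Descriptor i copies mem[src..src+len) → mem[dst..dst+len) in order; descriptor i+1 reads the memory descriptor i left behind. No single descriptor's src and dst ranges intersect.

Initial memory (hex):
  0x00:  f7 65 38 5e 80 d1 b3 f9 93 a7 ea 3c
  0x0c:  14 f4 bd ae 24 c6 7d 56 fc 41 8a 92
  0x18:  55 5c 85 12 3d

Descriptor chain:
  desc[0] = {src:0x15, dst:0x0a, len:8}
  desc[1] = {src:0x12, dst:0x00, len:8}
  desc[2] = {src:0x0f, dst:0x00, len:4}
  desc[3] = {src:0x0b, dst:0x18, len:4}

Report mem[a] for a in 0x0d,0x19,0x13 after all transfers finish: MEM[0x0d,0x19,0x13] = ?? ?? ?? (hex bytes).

#0 dst[0x0a+8] := {0x41,0x8a,0x92,0x55,0x5c,0x85,0x12,0x3d}
#1 dst[0x00+8] := {0x7d,0x56,0xfc,0x41,0x8a,0x92,0x55,0x5c}
#2 dst[0x00+4] := {0x85,0x12,0x3d,0x7d}
#3 dst[0x18+4] := {0x8a,0x92,0x55,0x5c}
query mem[0x0d]=0x55, mem[0x19]=0x92, mem[0x13]=0x56

MEM[0x0d,0x19,0x13] = 55 92 56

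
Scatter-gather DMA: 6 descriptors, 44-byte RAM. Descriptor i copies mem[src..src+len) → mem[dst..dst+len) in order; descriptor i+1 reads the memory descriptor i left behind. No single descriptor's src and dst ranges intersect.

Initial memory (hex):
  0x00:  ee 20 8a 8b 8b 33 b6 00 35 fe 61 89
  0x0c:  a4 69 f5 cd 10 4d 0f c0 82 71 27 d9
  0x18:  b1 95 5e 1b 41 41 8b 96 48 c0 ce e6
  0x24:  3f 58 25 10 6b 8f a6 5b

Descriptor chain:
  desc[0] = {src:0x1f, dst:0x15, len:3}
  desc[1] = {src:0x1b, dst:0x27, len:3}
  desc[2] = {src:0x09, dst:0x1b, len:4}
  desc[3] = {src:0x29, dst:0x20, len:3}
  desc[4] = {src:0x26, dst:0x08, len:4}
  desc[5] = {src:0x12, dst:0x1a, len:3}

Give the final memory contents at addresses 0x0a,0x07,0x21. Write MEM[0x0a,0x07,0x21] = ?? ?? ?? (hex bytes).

MEM[0x0a,0x07,0x21] = 41 00 a6

D0: mem[0x15..0x17] <- [96 48 c0]
D1: mem[0x27..0x29] <- [1b 41 41]
D2: mem[0x1b..0x1e] <- [fe 61 89 a4]
D3: mem[0x20..0x22] <- [41 a6 5b]
D4: mem[0x08..0x0b] <- [25 1b 41 41]
D5: mem[0x1a..0x1c] <- [0f c0 82]
query mem[0x0a]=0x41, mem[0x07]=0x00, mem[0x21]=0xa6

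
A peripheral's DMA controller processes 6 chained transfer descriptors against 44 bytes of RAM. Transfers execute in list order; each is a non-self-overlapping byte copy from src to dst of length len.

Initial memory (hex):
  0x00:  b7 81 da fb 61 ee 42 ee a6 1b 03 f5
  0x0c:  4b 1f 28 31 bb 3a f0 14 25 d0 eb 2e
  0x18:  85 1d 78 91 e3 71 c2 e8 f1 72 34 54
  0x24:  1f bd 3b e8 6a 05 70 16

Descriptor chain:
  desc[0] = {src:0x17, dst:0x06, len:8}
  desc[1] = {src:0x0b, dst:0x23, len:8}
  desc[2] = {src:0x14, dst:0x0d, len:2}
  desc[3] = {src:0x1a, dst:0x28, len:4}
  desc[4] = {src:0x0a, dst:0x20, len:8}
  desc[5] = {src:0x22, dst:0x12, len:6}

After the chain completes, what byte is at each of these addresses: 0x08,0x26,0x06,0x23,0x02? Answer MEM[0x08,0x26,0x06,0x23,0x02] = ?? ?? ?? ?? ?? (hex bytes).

D0: mem[0x06..0x0d] <- [2e 85 1d 78 91 e3 71 c2]
D1: mem[0x23..0x2a] <- [e3 71 c2 28 31 bb 3a f0]
D2: mem[0x0d..0x0e] <- [25 d0]
D3: mem[0x28..0x2b] <- [78 91 e3 71]
D4: mem[0x20..0x27] <- [91 e3 71 25 d0 31 bb 3a]
D5: mem[0x12..0x17] <- [71 25 d0 31 bb 3a]
query mem[0x08]=0x1d, mem[0x26]=0xbb, mem[0x06]=0x2e, mem[0x23]=0x25, mem[0x02]=0xda

MEM[0x08,0x26,0x06,0x23,0x02] = 1d bb 2e 25 da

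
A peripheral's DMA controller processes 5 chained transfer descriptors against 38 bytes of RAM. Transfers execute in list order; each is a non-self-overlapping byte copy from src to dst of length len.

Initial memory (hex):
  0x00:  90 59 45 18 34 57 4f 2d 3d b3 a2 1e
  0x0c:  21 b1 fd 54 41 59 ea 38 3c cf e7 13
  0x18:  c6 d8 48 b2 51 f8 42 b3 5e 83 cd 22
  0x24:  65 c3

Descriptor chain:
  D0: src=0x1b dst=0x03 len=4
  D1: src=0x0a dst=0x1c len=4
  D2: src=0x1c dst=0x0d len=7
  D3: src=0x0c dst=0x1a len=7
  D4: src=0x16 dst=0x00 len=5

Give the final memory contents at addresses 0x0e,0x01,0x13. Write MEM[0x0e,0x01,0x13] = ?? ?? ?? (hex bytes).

D0: mem[0x03..0x06] <- [b2 51 f8 42]
D1: mem[0x1c..0x1f] <- [a2 1e 21 b1]
D2: mem[0x0d..0x13] <- [a2 1e 21 b1 5e 83 cd]
D3: mem[0x1a..0x20] <- [21 a2 1e 21 b1 5e 83]
D4: mem[0x00..0x04] <- [e7 13 c6 d8 21]
query mem[0x0e]=0x1e, mem[0x01]=0x13, mem[0x13]=0xcd

MEM[0x0e,0x01,0x13] = 1e 13 cd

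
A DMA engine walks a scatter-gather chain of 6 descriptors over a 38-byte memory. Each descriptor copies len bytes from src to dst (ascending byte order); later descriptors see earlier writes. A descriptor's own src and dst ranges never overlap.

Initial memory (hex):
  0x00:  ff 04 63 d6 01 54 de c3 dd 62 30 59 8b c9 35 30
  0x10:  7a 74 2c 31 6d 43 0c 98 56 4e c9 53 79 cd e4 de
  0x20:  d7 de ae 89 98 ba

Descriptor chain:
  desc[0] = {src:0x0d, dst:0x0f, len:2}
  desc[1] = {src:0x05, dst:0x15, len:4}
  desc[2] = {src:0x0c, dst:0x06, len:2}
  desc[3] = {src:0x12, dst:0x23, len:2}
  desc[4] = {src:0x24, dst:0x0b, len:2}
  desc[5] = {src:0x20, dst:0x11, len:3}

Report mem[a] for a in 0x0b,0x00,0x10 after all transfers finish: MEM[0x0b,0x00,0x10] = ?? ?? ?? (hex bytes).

#0 dst[0x0f+2] := {0xc9,0x35}
#1 dst[0x15+4] := {0x54,0xde,0xc3,0xdd}
#2 dst[0x06+2] := {0x8b,0xc9}
#3 dst[0x23+2] := {0x2c,0x31}
#4 dst[0x0b+2] := {0x31,0xba}
#5 dst[0x11+3] := {0xd7,0xde,0xae}
query mem[0x0b]=0x31, mem[0x00]=0xff, mem[0x10]=0x35

MEM[0x0b,0x00,0x10] = 31 ff 35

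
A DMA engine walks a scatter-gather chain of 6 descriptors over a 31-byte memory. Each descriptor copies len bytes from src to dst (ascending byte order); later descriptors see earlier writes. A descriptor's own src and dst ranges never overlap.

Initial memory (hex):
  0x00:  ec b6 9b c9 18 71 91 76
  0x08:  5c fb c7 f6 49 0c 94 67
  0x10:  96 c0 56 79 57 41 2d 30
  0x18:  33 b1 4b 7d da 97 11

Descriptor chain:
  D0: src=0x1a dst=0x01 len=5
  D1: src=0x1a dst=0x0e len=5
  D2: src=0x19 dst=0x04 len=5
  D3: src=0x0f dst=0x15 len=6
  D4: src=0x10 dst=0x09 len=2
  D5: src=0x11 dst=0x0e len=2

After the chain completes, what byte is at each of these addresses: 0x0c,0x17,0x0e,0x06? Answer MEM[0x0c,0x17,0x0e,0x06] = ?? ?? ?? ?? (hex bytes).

#0 dst[0x01+5] := {0x4b,0x7d,0xda,0x97,0x11}
#1 dst[0x0e+5] := {0x4b,0x7d,0xda,0x97,0x11}
#2 dst[0x04+5] := {0xb1,0x4b,0x7d,0xda,0x97}
#3 dst[0x15+6] := {0x7d,0xda,0x97,0x11,0x79,0x57}
#4 dst[0x09+2] := {0xda,0x97}
#5 dst[0x0e+2] := {0x97,0x11}
query mem[0x0c]=0x49, mem[0x17]=0x97, mem[0x0e]=0x97, mem[0x06]=0x7d

MEM[0x0c,0x17,0x0e,0x06] = 49 97 97 7d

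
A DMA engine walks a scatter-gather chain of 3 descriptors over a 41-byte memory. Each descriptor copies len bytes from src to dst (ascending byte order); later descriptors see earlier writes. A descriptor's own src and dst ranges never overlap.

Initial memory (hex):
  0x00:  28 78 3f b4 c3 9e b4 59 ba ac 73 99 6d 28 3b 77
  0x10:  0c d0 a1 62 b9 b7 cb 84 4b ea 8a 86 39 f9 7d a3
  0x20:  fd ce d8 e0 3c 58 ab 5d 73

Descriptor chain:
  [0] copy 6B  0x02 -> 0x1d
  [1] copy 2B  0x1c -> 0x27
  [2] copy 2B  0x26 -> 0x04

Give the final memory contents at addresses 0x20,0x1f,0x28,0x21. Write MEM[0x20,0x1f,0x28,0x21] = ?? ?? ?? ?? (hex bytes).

#0 dst[0x1d+6] := {0x3f,0xb4,0xc3,0x9e,0xb4,0x59}
#1 dst[0x27+2] := {0x39,0x3f}
#2 dst[0x04+2] := {0xab,0x39}
query mem[0x20]=0x9e, mem[0x1f]=0xc3, mem[0x28]=0x3f, mem[0x21]=0xb4

MEM[0x20,0x1f,0x28,0x21] = 9e c3 3f b4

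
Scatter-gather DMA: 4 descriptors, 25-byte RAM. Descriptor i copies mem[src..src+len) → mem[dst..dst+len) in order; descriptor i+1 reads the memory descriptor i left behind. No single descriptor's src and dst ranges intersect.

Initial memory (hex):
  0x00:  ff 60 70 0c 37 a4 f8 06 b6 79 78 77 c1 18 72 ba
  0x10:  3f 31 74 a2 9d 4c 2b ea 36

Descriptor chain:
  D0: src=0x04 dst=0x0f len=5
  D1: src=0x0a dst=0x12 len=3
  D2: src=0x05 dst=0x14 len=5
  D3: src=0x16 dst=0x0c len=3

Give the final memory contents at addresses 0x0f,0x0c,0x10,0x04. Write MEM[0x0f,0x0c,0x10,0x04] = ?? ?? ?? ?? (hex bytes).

  after D0: wrote 5B at 0x0f = 37a4f806b6
  after D1: wrote 3B at 0x12 = 7877c1
  after D2: wrote 5B at 0x14 = a4f806b679
  after D3: wrote 3B at 0x0c = 06b679
query mem[0x0f]=0x37, mem[0x0c]=0x06, mem[0x10]=0xa4, mem[0x04]=0x37

MEM[0x0f,0x0c,0x10,0x04] = 37 06 a4 37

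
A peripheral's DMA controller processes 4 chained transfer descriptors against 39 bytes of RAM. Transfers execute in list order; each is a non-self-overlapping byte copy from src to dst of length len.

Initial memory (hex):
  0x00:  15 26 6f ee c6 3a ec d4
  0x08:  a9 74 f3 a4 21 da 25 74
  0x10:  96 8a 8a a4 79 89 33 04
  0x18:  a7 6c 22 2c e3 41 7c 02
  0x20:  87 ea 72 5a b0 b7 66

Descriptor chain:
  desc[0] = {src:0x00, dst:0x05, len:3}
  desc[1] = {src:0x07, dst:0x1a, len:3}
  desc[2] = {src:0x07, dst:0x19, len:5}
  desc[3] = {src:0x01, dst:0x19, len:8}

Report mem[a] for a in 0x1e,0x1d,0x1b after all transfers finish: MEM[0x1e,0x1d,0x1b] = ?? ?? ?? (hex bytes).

MEM[0x1e,0x1d,0x1b] = 26 15 ee

  after D0: wrote 3B at 0x05 = 15266f
  after D1: wrote 3B at 0x1a = 6fa974
  after D2: wrote 5B at 0x19 = 6fa974f3a4
  after D3: wrote 8B at 0x19 = 266feec615266fa9
query mem[0x1e]=0x26, mem[0x1d]=0x15, mem[0x1b]=0xee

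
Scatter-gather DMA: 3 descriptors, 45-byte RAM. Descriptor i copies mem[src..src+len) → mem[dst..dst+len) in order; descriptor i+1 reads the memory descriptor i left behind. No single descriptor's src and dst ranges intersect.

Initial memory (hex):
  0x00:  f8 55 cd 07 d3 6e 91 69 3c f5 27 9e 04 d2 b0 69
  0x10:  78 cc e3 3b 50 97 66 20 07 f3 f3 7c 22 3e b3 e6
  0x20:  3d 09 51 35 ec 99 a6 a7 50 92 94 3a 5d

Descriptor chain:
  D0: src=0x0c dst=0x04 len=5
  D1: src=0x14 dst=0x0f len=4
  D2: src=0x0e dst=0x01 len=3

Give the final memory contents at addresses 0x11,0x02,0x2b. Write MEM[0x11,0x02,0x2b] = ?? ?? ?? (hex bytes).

MEM[0x11,0x02,0x2b] = 66 50 3a

[0] 0x0c->0x04 len=5 : 04 d2 b0 69 78
[1] 0x14->0x0f len=4 : 50 97 66 20
[2] 0x0e->0x01 len=3 : b0 50 97
query mem[0x11]=0x66, mem[0x02]=0x50, mem[0x2b]=0x3a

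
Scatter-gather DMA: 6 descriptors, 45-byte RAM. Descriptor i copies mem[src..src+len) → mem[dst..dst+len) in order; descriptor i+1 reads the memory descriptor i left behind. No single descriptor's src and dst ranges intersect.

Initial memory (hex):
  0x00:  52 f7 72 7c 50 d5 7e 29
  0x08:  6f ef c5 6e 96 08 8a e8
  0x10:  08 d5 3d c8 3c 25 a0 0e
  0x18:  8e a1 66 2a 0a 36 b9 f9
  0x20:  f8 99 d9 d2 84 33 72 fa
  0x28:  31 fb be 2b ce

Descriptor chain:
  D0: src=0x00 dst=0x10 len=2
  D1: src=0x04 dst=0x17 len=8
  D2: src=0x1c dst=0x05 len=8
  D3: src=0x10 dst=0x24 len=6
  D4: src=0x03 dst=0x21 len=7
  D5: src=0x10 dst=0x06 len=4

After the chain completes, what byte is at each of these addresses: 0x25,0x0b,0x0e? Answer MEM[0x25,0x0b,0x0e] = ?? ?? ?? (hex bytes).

#0 dst[0x10+2] := {0x52,0xf7}
#1 dst[0x17+8] := {0x50,0xd5,0x7e,0x29,0x6f,0xef,0xc5,0x6e}
#2 dst[0x05+8] := {0xef,0xc5,0x6e,0xf9,0xf8,0x99,0xd9,0xd2}
#3 dst[0x24+6] := {0x52,0xf7,0x3d,0xc8,0x3c,0x25}
#4 dst[0x21+7] := {0x7c,0x50,0xef,0xc5,0x6e,0xf9,0xf8}
#5 dst[0x06+4] := {0x52,0xf7,0x3d,0xc8}
query mem[0x25]=0x6e, mem[0x0b]=0xd9, mem[0x0e]=0x8a

MEM[0x25,0x0b,0x0e] = 6e d9 8a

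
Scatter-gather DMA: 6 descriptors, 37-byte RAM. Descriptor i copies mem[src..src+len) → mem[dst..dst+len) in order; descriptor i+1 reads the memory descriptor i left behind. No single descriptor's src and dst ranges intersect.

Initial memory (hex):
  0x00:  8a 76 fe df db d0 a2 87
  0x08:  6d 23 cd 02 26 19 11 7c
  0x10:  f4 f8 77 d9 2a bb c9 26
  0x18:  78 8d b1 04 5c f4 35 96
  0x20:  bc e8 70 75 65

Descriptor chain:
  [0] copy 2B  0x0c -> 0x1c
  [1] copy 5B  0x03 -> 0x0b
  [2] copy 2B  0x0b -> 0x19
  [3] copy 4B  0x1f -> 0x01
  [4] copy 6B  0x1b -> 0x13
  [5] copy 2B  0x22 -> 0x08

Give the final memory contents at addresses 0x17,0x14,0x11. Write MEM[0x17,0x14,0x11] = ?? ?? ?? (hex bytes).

MEM[0x17,0x14,0x11] = 96 26 f8

#0 dst[0x1c+2] := {0x26,0x19}
#1 dst[0x0b+5] := {0xdf,0xdb,0xd0,0xa2,0x87}
#2 dst[0x19+2] := {0xdf,0xdb}
#3 dst[0x01+4] := {0x96,0xbc,0xe8,0x70}
#4 dst[0x13+6] := {0x04,0x26,0x19,0x35,0x96,0xbc}
#5 dst[0x08+2] := {0x70,0x75}
query mem[0x17]=0x96, mem[0x14]=0x26, mem[0x11]=0xf8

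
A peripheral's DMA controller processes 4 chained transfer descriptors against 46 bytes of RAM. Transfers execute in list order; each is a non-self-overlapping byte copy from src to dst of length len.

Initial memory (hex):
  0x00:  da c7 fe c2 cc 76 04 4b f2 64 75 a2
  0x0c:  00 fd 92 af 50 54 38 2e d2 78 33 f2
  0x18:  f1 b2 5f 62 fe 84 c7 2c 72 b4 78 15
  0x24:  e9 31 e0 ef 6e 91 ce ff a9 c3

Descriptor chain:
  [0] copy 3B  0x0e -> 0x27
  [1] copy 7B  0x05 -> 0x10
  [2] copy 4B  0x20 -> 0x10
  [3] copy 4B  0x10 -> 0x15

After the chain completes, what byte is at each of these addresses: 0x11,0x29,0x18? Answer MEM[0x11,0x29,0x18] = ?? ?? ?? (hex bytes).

  after D0: wrote 3B at 0x27 = 92af50
  after D1: wrote 7B at 0x10 = 76044bf26475a2
  after D2: wrote 4B at 0x10 = 72b47815
  after D3: wrote 4B at 0x15 = 72b47815
query mem[0x11]=0xb4, mem[0x29]=0x50, mem[0x18]=0x15

MEM[0x11,0x29,0x18] = b4 50 15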